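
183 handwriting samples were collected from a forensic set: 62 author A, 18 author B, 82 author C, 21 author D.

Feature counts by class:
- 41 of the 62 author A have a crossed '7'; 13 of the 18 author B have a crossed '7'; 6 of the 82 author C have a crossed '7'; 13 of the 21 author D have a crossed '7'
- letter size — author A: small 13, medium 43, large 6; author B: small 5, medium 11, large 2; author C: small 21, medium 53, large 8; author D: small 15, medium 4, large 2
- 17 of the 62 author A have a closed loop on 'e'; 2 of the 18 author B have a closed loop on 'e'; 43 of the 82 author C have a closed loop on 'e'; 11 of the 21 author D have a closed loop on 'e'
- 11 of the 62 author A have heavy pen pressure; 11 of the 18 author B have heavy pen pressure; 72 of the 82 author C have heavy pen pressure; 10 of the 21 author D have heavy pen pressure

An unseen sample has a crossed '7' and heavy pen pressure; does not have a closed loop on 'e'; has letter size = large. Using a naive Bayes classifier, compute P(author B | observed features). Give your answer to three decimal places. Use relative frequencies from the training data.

author A: (62/183) × (41/62) × (6/62) × (45/62) × (11/62) ≈ 0.00279199
author B: (18/183) × (13/18) × (2/18) × (16/18) × (11/18) ≈ 0.00428763
author C: (82/183) × (6/82) × (8/82) × (39/82) × (72/82) ≈ 0.00133581
author D: (21/183) × (13/21) × (2/21) × (10/21) × (10/21) ≈ 0.00153414
P(author B | x) = 0.00428763 / 0.00994957 ≈ 0.431

0.431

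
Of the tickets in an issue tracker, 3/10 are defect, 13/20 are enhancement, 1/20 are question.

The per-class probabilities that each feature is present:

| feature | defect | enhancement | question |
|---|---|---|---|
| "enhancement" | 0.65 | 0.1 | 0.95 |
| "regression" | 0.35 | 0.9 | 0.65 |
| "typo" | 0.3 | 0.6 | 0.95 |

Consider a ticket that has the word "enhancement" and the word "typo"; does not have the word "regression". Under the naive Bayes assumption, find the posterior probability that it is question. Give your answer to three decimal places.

0.274

defect: 0.3 × 0.65 × (1−0.35) × 0.3 = 0.038025
enhancement: 0.65 × 0.1 × (1−0.9) × 0.6 = 0.0039
question: 0.05 × 0.95 × (1−0.65) × 0.95 = 0.01579375
P(question | x) = 0.01579375 / 0.05771875 ≈ 0.274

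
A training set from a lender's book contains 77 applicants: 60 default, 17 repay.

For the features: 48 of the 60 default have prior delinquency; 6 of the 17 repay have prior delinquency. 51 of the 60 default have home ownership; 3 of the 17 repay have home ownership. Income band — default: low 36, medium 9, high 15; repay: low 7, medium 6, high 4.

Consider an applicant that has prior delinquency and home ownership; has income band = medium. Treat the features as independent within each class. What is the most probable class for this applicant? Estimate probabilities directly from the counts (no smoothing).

default: (60/77) × (48/60) × (51/60) × (9/60) ≈ 0.0794805
repay: (17/77) × (6/17) × (3/17) × (6/17) ≈ 0.00485328
Highest score → default.

default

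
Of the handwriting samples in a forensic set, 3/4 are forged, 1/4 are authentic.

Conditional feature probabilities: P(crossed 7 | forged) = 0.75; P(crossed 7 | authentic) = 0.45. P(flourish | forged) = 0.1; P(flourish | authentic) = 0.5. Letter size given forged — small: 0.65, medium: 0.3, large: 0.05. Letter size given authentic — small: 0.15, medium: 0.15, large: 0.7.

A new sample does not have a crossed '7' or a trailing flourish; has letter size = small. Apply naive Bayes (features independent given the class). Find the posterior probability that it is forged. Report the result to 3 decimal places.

0.914

forged: 0.75 × (1−0.75) × (1−0.1) × 0.65 = 0.1096875
authentic: 0.25 × (1−0.45) × (1−0.5) × 0.15 = 0.0103125
P(forged | x) = 0.1096875 / 0.12 ≈ 0.914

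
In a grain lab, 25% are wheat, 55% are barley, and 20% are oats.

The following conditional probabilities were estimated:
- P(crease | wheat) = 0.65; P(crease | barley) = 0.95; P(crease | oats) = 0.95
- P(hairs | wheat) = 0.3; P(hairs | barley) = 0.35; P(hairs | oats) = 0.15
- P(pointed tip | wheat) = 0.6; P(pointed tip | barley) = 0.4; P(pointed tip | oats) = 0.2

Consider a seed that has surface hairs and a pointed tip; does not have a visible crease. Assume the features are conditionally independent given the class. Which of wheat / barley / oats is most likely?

wheat

wheat: 0.25 × (1−0.65) × 0.3 × 0.6 = 0.01575
barley: 0.55 × (1−0.95) × 0.35 × 0.4 = 0.00385
oats: 0.2 × (1−0.95) × 0.15 × 0.2 = 0.0003
Highest score → wheat.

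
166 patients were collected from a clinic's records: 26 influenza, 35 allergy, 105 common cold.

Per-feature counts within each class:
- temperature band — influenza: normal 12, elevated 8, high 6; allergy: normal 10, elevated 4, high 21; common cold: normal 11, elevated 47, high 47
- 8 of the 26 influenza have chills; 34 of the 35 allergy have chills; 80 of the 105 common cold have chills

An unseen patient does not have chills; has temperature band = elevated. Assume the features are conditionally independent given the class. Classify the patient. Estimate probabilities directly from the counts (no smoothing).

common cold

influenza: (26/166) × (8/26) × (18/26) ≈ 0.0333642
allergy: (35/166) × (4/35) × (1/35) ≈ 0.000688468
common cold: (105/166) × (47/105) × (25/105) ≈ 0.0674125
Highest score → common cold.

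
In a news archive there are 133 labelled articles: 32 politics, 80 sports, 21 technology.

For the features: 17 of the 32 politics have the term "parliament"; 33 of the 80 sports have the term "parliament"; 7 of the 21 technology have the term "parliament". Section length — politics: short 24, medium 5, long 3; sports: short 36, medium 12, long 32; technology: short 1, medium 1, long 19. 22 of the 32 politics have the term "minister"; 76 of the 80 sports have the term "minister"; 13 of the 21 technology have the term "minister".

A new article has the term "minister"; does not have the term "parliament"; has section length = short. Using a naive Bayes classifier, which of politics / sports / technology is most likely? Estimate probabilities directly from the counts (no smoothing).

politics: (32/133) × (15/32) × (24/32) × (22/32) ≈ 0.0581532
sports: (80/133) × (47/80) × (36/80) × (76/80) ≈ 0.151071
technology: (21/133) × (14/21) × (1/21) × (13/21) ≈ 0.003103
Highest score → sports.

sports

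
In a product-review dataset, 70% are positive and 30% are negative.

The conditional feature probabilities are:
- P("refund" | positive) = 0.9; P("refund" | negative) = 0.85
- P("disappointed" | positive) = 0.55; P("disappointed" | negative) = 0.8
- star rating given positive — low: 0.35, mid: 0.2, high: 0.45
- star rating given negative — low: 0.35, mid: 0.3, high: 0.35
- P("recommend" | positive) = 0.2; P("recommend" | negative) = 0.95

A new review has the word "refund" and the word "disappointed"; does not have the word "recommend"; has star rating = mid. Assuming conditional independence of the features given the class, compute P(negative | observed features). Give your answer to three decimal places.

0.052

positive: 0.7 × 0.9 × 0.55 × 0.2 × (1−0.2) = 0.05544
negative: 0.3 × 0.85 × 0.8 × 0.3 × (1−0.95) = 0.00306
P(negative | x) = 0.00306 / 0.0585 ≈ 0.052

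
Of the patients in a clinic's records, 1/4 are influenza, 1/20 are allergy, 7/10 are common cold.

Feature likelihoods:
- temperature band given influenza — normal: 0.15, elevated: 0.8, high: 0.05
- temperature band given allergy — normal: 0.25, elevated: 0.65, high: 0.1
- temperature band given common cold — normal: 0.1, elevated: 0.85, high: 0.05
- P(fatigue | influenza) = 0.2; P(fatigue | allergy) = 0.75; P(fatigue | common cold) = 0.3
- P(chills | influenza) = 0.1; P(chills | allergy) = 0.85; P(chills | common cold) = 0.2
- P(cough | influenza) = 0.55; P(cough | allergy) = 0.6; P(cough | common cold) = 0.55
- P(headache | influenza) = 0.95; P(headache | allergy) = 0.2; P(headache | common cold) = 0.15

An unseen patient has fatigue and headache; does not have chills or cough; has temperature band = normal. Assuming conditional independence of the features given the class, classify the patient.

influenza: 0.25 × 0.15 × 0.2 × (1−0.1) × (1−0.55) × 0.95 = 0.002885625
allergy: 0.05 × 0.25 × 0.75 × (1−0.85) × (1−0.6) × 0.2 = 0.0001125
common cold: 0.7 × 0.1 × 0.3 × (1−0.2) × (1−0.55) × 0.15 = 0.001134
Highest score → influenza.

influenza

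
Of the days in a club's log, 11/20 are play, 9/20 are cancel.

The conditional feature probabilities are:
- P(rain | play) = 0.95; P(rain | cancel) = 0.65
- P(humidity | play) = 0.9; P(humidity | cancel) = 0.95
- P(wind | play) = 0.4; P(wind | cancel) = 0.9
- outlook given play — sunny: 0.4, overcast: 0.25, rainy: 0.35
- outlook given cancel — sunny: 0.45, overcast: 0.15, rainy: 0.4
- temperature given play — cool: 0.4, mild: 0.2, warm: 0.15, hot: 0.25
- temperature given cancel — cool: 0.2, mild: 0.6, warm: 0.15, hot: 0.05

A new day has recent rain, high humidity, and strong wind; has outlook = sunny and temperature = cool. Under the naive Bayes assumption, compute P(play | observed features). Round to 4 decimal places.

0.5721

play: 0.55 × 0.95 × 0.9 × 0.4 × 0.4 × 0.4 = 0.030096
cancel: 0.45 × 0.65 × 0.95 × 0.9 × 0.45 × 0.2 = 0.022507875
P(play | x) = 0.030096 / 0.052603875 ≈ 0.5721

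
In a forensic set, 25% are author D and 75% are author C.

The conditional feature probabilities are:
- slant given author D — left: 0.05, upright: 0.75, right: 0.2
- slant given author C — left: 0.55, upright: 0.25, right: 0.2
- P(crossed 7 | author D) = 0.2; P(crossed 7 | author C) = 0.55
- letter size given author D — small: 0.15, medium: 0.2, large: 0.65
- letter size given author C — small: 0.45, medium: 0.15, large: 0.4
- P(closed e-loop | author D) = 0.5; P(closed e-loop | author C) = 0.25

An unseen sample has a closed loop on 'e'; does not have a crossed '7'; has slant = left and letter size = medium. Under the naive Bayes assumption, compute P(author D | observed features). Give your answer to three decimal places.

0.126

author D: 0.25 × 0.05 × (1−0.2) × 0.2 × 0.5 = 0.001
author C: 0.75 × 0.55 × (1−0.55) × 0.15 × 0.25 = 0.0069609375
P(author D | x) = 0.001 / 0.0079609375 ≈ 0.126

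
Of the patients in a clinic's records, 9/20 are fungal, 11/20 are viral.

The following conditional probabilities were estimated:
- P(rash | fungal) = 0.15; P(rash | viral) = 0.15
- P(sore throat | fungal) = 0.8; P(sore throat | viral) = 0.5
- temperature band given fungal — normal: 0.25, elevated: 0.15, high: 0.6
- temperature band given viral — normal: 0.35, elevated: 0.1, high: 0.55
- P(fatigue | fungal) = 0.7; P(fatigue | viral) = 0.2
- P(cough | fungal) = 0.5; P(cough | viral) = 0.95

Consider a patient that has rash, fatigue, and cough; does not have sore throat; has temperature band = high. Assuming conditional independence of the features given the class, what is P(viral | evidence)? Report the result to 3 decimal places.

0.603

fungal: 0.45 × 0.15 × (1−0.8) × 0.6 × 0.7 × 0.5 = 0.002835
viral: 0.55 × 0.15 × (1−0.5) × 0.55 × 0.2 × 0.95 = 0.004310625
P(viral | x) = 0.004310625 / 0.007145625 ≈ 0.603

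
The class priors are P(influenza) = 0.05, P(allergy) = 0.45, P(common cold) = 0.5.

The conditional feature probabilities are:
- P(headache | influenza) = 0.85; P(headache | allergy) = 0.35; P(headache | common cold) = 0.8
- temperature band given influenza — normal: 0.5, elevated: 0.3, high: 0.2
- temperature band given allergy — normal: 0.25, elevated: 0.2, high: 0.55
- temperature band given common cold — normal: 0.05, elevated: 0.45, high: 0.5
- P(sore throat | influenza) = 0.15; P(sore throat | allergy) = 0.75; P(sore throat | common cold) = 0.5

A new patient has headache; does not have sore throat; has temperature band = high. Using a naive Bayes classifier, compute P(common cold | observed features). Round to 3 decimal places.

influenza: 0.05 × 0.85 × 0.2 × (1−0.15) = 0.007225
allergy: 0.45 × 0.35 × 0.55 × (1−0.75) = 0.02165625
common cold: 0.5 × 0.8 × 0.5 × (1−0.5) = 0.1
P(common cold | x) = 0.1 / 0.12888125 ≈ 0.776

0.776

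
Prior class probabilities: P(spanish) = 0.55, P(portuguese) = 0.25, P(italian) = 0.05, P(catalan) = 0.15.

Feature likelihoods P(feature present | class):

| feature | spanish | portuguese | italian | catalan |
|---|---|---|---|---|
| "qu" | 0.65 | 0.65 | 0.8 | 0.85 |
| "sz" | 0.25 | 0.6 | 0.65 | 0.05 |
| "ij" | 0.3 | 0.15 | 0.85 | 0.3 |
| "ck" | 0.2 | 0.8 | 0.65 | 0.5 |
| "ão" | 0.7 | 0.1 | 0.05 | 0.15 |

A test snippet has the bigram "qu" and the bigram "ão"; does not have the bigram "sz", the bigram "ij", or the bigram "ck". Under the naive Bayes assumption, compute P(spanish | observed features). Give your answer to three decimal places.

0.933

spanish: 0.55 × 0.65 × (1−0.25) × (1−0.3) × (1−0.2) × 0.7 = 0.105105
portuguese: 0.25 × 0.65 × (1−0.6) × (1−0.15) × (1−0.8) × 0.1 = 0.001105
italian: 0.05 × 0.8 × (1−0.65) × (1−0.85) × (1−0.65) × 0.05 = 0.00003675
catalan: 0.15 × 0.85 × (1−0.05) × (1−0.3) × (1−0.5) × 0.15 = 0.0063590625
P(spanish | x) = 0.105105 / 0.1126058125 ≈ 0.933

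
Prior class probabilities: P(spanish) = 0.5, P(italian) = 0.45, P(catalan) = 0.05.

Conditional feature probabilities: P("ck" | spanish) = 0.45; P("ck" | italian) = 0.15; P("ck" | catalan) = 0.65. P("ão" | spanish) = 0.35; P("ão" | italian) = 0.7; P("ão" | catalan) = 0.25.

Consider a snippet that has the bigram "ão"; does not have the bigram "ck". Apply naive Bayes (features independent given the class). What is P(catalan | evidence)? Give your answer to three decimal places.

0.012

spanish: 0.5 × (1−0.45) × 0.35 = 0.09625
italian: 0.45 × (1−0.15) × 0.7 = 0.26775
catalan: 0.05 × (1−0.65) × 0.25 = 0.004375
P(catalan | x) = 0.004375 / 0.368375 ≈ 0.012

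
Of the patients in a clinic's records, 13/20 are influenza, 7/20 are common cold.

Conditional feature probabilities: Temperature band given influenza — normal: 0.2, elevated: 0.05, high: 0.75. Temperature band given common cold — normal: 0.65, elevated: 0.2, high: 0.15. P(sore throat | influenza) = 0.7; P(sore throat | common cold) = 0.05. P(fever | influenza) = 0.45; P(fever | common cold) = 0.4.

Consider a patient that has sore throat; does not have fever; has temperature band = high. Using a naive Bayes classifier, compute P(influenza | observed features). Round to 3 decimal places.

influenza: 0.65 × 0.75 × 0.7 × (1−0.45) = 0.1876875
common cold: 0.35 × 0.15 × 0.05 × (1−0.4) = 0.001575
P(influenza | x) = 0.1876875 / 0.1892625 ≈ 0.992

0.992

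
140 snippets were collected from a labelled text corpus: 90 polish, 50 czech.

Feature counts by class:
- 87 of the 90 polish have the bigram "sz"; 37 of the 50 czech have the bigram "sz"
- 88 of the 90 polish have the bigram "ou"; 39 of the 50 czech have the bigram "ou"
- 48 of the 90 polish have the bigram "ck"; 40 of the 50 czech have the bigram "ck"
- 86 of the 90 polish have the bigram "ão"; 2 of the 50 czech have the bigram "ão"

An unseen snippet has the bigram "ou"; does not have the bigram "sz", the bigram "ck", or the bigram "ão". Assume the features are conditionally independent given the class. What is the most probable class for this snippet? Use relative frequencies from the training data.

polish: (90/140) × (3/90) × (88/90) × (42/90) × (4/90) ≈ 0.000434568
czech: (50/140) × (13/50) × (39/50) × (10/50) × (48/50) ≈ 0.0139063
Highest score → czech.

czech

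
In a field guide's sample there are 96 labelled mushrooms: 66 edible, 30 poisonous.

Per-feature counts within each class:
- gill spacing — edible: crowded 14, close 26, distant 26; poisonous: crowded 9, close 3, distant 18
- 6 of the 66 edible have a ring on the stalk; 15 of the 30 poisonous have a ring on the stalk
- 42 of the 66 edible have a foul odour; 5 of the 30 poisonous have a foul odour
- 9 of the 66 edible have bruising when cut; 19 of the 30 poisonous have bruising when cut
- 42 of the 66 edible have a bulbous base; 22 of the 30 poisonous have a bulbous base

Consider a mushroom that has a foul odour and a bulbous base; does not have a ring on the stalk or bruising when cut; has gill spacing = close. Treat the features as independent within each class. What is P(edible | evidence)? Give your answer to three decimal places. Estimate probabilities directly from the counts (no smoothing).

edible: (66/96) × (26/66) × (60/66) × (42/66) × (57/66) × (42/66) ≈ 0.0861095
poisonous: (30/96) × (3/30) × (15/30) × (5/30) × (11/30) × (22/30) ≈ 0.000700231
P(edible | x) = 0.0861095 / 0.086809731 ≈ 0.992

0.992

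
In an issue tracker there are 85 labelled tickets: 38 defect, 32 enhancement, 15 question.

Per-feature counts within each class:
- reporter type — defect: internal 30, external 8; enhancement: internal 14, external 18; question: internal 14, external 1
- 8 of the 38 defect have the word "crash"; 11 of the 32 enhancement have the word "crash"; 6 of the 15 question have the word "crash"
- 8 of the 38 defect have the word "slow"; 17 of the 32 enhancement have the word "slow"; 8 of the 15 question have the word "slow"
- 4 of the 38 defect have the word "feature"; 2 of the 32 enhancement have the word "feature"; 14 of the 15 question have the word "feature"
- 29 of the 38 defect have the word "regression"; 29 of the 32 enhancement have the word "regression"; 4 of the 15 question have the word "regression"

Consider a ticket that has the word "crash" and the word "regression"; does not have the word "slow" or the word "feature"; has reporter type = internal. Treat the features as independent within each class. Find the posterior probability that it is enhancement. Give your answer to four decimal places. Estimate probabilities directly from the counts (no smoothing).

0.3571

defect: (38/85) × (30/38) × (8/38) × (30/38) × (34/38) × (29/38) ≈ 0.0400549
enhancement: (32/85) × (14/32) × (11/32) × (15/32) × (30/32) × (29/32) ≈ 0.0225482
question: (15/85) × (14/15) × (6/15) × (7/15) × (1/15) × (4/15) ≈ 0.00054658
P(enhancement | x) = 0.0225482 / 0.06314968 ≈ 0.3571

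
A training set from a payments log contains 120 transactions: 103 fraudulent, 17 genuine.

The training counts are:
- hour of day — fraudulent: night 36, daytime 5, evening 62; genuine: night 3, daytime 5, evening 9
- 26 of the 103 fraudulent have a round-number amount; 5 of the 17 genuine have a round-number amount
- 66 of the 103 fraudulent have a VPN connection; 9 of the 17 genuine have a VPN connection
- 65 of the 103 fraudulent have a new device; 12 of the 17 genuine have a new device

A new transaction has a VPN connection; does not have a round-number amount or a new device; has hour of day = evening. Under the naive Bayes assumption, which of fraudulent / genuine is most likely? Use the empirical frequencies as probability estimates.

fraudulent

fraudulent: (103/120) × (62/103) × (77/103) × (66/103) × (38/103) ≈ 0.0913097
genuine: (17/120) × (9/17) × (12/17) × (9/17) × (5/17) ≈ 0.00824344
Highest score → fraudulent.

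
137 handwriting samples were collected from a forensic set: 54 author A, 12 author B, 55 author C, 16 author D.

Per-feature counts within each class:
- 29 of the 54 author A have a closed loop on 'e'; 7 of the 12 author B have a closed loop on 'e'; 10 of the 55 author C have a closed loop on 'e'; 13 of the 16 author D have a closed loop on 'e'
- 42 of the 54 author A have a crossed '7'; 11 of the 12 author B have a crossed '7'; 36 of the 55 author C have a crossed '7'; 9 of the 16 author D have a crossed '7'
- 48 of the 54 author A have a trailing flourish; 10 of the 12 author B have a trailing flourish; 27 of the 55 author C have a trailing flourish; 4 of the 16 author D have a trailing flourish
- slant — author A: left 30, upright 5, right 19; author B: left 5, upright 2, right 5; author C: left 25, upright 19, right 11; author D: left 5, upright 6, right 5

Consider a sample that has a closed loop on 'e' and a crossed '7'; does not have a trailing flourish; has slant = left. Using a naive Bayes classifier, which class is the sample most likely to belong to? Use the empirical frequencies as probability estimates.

author D

author A: (54/137) × (29/54) × (42/54) × (6/54) × (30/54) ≈ 0.0101629
author B: (12/137) × (7/12) × (11/12) × (2/12) × (5/12) ≈ 0.00325257
author C: (55/137) × (10/55) × (36/55) × (28/55) × (25/55) ≈ 0.0110558
author D: (16/137) × (13/16) × (9/16) × (12/16) × (5/16) ≈ 0.01251
Highest score → author D.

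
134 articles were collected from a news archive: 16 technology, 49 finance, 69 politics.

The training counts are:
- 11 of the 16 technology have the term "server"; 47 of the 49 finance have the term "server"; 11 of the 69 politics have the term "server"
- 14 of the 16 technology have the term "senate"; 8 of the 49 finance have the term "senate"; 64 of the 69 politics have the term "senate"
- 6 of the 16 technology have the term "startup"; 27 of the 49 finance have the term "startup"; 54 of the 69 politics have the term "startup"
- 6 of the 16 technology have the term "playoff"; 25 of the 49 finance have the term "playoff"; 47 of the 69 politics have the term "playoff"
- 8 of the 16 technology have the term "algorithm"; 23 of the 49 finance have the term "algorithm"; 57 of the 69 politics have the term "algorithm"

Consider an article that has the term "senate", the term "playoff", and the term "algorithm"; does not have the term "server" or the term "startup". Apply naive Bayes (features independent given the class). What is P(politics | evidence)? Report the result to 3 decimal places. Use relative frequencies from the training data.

0.923

technology: (16/134) × (5/16) × (14/16) × (10/16) × (6/16) × (8/16) ≈ 0.00382608
finance: (49/134) × (2/49) × (8/49) × (22/49) × (25/49) × (23/49) ≈ 0.000262012
politics: (69/134) × (58/69) × (64/69) × (15/69) × (47/69) × (57/69) ≈ 0.0491101
P(politics | x) = 0.0491101 / 0.053198192 ≈ 0.923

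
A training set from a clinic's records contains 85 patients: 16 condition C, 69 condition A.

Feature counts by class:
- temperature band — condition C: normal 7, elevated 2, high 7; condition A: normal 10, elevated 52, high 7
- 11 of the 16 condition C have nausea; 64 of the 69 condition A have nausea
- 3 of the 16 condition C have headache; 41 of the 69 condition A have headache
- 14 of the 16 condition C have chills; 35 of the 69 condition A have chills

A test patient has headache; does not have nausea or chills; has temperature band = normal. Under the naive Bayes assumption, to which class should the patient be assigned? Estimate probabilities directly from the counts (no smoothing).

condition C: (16/85) × (7/16) × (5/16) × (3/16) × (2/16) ≈ 0.000603171
condition A: (69/85) × (10/69) × (5/69) × (41/69) × (34/69) ≈ 0.00249613
Highest score → condition A.

condition A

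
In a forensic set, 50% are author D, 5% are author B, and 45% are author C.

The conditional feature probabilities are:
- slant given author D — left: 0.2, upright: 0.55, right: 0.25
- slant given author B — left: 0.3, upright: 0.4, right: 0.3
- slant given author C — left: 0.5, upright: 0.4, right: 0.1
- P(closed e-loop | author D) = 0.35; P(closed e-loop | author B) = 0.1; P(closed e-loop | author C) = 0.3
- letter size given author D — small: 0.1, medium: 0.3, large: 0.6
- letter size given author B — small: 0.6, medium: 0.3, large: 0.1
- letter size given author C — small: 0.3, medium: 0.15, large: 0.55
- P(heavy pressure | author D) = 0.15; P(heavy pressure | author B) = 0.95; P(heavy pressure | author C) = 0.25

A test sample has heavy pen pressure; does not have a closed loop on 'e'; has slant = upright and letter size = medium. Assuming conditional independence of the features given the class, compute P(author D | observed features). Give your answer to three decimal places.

0.449

author D: 0.5 × 0.55 × (1−0.35) × 0.3 × 0.15 = 0.00804375
author B: 0.05 × 0.4 × (1−0.1) × 0.3 × 0.95 = 0.00513
author C: 0.45 × 0.4 × (1−0.3) × 0.15 × 0.25 = 0.004725
P(author D | x) = 0.00804375 / 0.01789875 ≈ 0.449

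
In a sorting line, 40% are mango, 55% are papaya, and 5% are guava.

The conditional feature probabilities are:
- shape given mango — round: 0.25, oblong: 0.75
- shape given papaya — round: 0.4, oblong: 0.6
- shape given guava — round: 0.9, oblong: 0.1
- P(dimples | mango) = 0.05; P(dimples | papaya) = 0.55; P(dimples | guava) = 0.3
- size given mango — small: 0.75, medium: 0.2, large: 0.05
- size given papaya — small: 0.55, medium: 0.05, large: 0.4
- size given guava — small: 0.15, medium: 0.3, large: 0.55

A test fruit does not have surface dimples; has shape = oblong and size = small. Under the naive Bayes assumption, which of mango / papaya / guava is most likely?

mango

mango: 0.4 × 0.75 × (1−0.05) × 0.75 = 0.21375
papaya: 0.55 × 0.6 × (1−0.55) × 0.55 = 0.081675
guava: 0.05 × 0.1 × (1−0.3) × 0.15 = 0.000525
Highest score → mango.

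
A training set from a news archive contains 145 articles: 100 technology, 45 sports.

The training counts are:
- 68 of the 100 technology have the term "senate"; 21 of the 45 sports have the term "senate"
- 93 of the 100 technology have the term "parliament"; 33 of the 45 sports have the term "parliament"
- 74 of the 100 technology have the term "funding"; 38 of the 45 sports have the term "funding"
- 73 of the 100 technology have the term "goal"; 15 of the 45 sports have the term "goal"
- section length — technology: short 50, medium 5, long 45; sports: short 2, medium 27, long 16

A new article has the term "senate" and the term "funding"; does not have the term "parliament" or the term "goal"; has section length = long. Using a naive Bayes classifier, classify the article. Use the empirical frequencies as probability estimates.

technology: (100/145) × (68/100) × (7/100) × (74/100) × (27/100) × (45/100) ≈ 0.00295153
sports: (45/145) × (21/45) × (12/45) × (38/45) × (30/45) × (16/45) ≈ 0.0077305
Highest score → sports.

sports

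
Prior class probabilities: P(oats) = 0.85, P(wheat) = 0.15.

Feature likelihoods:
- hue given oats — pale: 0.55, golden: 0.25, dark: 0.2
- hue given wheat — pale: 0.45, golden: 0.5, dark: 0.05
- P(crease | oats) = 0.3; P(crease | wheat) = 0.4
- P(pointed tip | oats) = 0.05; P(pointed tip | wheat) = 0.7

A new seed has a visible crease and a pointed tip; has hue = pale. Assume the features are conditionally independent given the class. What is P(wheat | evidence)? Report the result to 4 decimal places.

oats: 0.85 × 0.55 × 0.3 × 0.05 = 0.0070125
wheat: 0.15 × 0.45 × 0.4 × 0.7 = 0.0189
P(wheat | x) = 0.0189 / 0.0259125 ≈ 0.7294

0.7294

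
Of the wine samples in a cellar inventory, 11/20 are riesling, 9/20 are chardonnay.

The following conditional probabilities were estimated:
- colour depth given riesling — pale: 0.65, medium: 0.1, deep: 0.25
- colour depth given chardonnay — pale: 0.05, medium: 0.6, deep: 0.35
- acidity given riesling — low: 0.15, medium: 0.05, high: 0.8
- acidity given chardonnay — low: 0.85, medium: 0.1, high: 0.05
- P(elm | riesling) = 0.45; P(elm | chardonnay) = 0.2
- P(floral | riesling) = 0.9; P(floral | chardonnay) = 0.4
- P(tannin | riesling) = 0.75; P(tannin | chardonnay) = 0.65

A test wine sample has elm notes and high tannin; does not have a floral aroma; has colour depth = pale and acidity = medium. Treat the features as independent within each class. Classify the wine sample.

riesling: 0.55 × 0.65 × 0.05 × 0.45 × (1−0.9) × 0.75 = 0.00060328125
chardonnay: 0.45 × 0.05 × 0.1 × 0.2 × (1−0.4) × 0.65 = 0.0001755
Highest score → riesling.

riesling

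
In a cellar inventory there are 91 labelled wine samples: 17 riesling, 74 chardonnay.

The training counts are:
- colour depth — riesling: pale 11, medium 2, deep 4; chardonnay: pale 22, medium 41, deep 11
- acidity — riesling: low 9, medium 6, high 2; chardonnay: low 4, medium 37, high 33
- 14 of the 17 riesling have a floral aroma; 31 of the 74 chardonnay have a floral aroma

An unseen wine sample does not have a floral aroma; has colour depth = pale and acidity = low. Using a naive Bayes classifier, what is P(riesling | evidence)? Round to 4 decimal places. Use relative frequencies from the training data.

riesling: (17/91) × (11/17) × (9/17) × (3/17) ≈ 0.0112932
chardonnay: (74/91) × (22/74) × (4/74) × (43/74) ≈ 0.00759358
P(riesling | x) = 0.0112932 / 0.01888678 ≈ 0.5979

0.5979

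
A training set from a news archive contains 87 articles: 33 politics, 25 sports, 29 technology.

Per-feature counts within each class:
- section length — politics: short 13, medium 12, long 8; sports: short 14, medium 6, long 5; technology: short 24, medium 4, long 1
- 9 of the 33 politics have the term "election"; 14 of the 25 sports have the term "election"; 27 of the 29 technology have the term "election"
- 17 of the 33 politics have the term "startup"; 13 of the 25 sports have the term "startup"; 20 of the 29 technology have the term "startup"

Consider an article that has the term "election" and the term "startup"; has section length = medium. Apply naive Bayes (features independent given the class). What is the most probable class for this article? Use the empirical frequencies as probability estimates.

politics: (33/87) × (12/33) × (9/33) × (17/33) ≈ 0.0193787
sports: (25/87) × (6/25) × (14/25) × (13/25) ≈ 0.0200828
technology: (29/87) × (4/29) × (27/29) × (20/29) ≈ 0.0295215
Highest score → technology.

technology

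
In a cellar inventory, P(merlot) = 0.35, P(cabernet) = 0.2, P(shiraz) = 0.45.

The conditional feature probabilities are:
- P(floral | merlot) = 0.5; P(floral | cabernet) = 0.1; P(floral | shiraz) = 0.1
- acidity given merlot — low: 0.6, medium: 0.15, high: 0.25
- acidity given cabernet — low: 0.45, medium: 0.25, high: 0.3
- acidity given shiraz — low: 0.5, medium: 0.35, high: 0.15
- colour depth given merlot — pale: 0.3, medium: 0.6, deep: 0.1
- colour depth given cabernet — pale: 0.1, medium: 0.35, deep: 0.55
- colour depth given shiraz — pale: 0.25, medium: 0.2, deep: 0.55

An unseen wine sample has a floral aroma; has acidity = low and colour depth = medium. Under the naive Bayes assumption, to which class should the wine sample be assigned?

merlot

merlot: 0.35 × 0.5 × 0.6 × 0.6 = 0.063
cabernet: 0.2 × 0.1 × 0.45 × 0.35 = 0.00315
shiraz: 0.45 × 0.1 × 0.5 × 0.2 = 0.0045
Highest score → merlot.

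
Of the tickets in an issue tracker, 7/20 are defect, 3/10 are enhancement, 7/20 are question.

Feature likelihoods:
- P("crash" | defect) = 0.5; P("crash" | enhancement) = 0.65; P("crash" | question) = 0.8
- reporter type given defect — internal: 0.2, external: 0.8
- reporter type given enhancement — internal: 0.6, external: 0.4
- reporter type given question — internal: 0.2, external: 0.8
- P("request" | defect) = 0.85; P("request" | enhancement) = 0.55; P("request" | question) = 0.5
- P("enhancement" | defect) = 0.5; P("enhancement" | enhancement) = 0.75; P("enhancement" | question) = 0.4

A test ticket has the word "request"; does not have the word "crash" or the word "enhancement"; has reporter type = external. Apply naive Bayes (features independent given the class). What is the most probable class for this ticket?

defect

defect: 0.35 × (1−0.5) × 0.8 × 0.85 × (1−0.5) = 0.0595
enhancement: 0.3 × (1−0.65) × 0.4 × 0.55 × (1−0.75) = 0.005775
question: 0.35 × (1−0.8) × 0.8 × 0.5 × (1−0.4) = 0.0168
Highest score → defect.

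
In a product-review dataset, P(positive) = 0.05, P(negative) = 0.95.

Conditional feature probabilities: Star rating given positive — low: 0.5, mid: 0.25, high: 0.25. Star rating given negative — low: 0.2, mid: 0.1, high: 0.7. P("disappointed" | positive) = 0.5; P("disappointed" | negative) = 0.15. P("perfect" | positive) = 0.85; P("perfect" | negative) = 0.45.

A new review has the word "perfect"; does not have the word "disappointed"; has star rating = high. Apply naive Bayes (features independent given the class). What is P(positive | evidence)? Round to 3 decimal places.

0.020

positive: 0.05 × 0.25 × (1−0.5) × 0.85 = 0.0053125
negative: 0.95 × 0.7 × (1−0.15) × 0.45 = 0.2543625
P(positive | x) = 0.0053125 / 0.259675 ≈ 0.020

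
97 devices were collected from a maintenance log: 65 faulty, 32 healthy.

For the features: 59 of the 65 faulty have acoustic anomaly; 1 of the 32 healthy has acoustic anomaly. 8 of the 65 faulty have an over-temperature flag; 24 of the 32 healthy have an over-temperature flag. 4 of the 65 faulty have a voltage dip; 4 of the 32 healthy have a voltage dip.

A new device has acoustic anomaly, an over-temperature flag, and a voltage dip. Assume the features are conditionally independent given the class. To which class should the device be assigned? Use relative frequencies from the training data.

faulty: (65/97) × (59/65) × (8/65) × (4/65) ≈ 0.00460684
healthy: (32/97) × (1/32) × (24/32) × (4/32) ≈ 0.000966495
Highest score → faulty.

faulty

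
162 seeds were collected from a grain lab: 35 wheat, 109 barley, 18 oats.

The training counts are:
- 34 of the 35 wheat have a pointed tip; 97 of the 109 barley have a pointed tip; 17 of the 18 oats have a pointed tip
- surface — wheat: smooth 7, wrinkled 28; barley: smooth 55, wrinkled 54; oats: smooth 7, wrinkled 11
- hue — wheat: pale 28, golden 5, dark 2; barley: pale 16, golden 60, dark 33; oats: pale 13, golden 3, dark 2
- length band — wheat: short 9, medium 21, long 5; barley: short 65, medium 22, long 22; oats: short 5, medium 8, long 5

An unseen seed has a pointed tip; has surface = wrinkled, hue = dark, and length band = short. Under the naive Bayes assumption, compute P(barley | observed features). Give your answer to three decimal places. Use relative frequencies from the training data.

wheat: (35/162) × (34/35) × (28/35) × (2/35) × (9/35) ≈ 0.00246712
barley: (109/162) × (97/109) × (54/109) × (33/109) × (65/109) ≈ 0.0535548
oats: (18/162) × (17/18) × (11/18) × (2/18) × (5/18) ≈ 0.00197929
P(barley | x) = 0.0535548 / 0.05800121 ≈ 0.923

0.923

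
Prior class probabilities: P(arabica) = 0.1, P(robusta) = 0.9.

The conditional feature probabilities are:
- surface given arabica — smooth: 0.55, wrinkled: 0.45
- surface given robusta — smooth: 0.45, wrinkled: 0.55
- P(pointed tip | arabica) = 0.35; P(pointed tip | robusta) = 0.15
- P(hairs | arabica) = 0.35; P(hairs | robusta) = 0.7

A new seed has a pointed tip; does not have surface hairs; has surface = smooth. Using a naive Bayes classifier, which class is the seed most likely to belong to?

arabica: 0.1 × 0.55 × 0.35 × (1−0.35) = 0.0125125
robusta: 0.9 × 0.45 × 0.15 × (1−0.7) = 0.018225
Highest score → robusta.

robusta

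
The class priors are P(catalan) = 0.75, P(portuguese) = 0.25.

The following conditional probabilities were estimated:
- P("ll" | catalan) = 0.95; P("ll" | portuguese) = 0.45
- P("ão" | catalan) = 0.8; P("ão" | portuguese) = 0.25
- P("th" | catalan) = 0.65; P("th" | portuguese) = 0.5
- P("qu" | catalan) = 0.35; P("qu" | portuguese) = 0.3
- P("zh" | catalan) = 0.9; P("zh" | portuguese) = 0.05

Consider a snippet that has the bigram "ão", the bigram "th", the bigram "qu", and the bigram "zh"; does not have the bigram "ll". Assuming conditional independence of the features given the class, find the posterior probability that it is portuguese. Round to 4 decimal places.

0.0403

catalan: 0.75 × (1−0.95) × 0.8 × 0.65 × 0.35 × 0.9 = 0.0061425
portuguese: 0.25 × (1−0.45) × 0.25 × 0.5 × 0.3 × 0.05 = 0.0002578125
P(portuguese | x) = 0.0002578125 / 0.0064003125 ≈ 0.0403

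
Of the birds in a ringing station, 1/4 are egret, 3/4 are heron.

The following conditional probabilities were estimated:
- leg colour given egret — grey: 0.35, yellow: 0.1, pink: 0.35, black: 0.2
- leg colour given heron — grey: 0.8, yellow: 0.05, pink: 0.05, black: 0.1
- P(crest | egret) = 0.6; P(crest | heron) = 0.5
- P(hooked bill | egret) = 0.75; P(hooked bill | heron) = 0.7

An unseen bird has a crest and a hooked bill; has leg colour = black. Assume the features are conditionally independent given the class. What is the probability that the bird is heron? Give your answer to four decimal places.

0.5385

egret: 0.25 × 0.2 × 0.6 × 0.75 = 0.0225
heron: 0.75 × 0.1 × 0.5 × 0.7 = 0.02625
P(heron | x) = 0.02625 / 0.04875 ≈ 0.5385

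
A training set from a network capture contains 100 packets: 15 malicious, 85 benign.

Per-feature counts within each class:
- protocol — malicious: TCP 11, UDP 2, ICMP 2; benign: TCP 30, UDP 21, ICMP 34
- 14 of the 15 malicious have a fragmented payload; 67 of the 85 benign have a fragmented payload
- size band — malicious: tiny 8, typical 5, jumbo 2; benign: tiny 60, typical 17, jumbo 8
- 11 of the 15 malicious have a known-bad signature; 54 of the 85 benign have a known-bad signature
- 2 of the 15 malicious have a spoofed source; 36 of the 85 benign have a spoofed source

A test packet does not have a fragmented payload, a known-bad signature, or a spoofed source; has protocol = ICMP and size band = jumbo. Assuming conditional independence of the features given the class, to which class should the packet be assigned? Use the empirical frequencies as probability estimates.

benign

malicious: (15/100) × (2/15) × (1/15) × (2/15) × (4/15) × (13/15) ≈ 0.0000410864
benign: (85/100) × (34/85) × (18/85) × (8/85) × (31/85) × (49/85) ≈ 0.0014247
Highest score → benign.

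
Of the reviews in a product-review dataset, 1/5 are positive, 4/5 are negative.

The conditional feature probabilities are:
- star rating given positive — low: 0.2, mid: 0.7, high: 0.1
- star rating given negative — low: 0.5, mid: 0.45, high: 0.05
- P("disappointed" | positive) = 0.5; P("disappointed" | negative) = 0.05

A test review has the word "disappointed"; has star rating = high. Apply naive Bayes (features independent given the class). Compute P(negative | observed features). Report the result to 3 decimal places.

0.167

positive: 0.2 × 0.1 × 0.5 = 0.01
negative: 0.8 × 0.05 × 0.05 = 0.002
P(negative | x) = 0.002 / 0.012 ≈ 0.167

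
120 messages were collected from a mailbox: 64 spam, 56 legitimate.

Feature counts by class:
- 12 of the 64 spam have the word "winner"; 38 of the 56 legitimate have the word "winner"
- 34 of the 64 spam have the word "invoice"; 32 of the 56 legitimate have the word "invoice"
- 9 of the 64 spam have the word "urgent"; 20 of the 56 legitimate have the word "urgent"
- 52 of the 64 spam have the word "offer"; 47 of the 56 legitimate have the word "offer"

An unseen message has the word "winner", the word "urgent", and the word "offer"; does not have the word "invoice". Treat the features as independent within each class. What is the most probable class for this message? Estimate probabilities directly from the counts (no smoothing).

spam: (64/120) × (12/64) × (30/64) × (9/64) × (52/64) = 0.0053558349609375
legitimate: (56/120) × (38/56) × (24/56) × (20/56) × (47/56) ≈ 0.0406797
Highest score → legitimate.

legitimate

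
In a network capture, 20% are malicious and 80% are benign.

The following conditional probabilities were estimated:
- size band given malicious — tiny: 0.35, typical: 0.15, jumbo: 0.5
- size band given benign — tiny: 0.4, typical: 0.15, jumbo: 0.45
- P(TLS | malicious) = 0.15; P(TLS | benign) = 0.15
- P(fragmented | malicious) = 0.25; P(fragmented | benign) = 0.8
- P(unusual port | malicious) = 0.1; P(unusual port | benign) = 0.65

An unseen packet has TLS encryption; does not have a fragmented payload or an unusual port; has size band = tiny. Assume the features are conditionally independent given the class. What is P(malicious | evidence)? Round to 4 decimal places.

malicious: 0.2 × 0.35 × 0.15 × (1−0.25) × (1−0.1) = 0.0070875
benign: 0.8 × 0.4 × 0.15 × (1−0.8) × (1−0.65) = 0.00336
P(malicious | x) = 0.0070875 / 0.0104475 ≈ 0.6784

0.6784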